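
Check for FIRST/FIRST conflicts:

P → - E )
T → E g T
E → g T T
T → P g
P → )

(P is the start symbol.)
A FIRST/FIRST conflict occurs when two productions N → α and N → β for the same non-terminal have FIRST(α) ∩ FIRST(β) ≠ ∅ (with ε ∈ FIRST of a nullable right-hand side, so two nullable alternatives also conflict).

FIRST sets of the non-terminals at (or reachable through a nullable prefix from) the front of some alternative:
  FIRST(E) = { 'g' }
  FIRST(P) = { ')', '-' }

Productions for P:
  P → - E ): FIRST = { '-' }
  P → ): FIRST = { ')' }
Productions for T:
  T → E g T: FIRST = { 'g' }
  T → P g: FIRST = { ')', '-' }
E has only one production, so no FIRST/FIRST conflict is possible there.

All alternatives of each non-terminal have pairwise disjoint FIRST sets.

Answer: No FIRST/FIRST conflicts.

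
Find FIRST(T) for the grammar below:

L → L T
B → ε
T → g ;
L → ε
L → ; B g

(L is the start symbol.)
{ 'g' }

To compute FIRST(T), examine every production with T on the left-hand side, reading each right-hand side left to right until a non-nullable symbol is reached.

From T → g ;:
  - g is a terminal: add 'g' and stop

Collecting: FIRST(T) = { 'g' }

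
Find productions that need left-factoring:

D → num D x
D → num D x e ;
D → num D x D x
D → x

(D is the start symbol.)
Yes, D has productions with common prefix 'num D x'

Left-factoring is needed when two productions for the same non-terminal
share a common prefix on the right-hand side.

Productions for D:
  D → num D x
  D → num D x e ;
  D → num D x D x
  D → x

Found common prefix 'num D x' in productions for D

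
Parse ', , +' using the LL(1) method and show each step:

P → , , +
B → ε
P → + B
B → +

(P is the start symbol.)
Stack is shown with the top on the left.

Stack    Input    Action
------------------------
P $      , , + $  output P → , , +
, , + $  , , + $  match ','
, + $    , + $    match ','
+ $      + $      match '+'
$        $        accept

The string is accepted.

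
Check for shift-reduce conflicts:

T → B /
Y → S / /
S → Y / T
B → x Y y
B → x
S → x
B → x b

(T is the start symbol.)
Yes — I3: [B → x .] vs [B → x . b]

Augment with T' → T and build the canonical LR(0) collection (I0 = CLOSURE({[T' → . T]}), then GOTO on every symbol after a dot until no new states appear). It has 14 states:
  I0: { [B → . x Y y], [B → . x b], [B → . x], [T → . B /], [T' → . T] }  — shift
  I1: { [T → B . /] }  — shift
  I2: { [T' → T .] }  — accept
  I3: { [B → x . Y y], [B → x . b], [B → x .], [S → . Y / T], [S → . x], [Y → . S / /] }  — shift, reduce
  I4: { [Y → S . / /] }  — shift
  I5: { [B → x Y . y], [S → Y . / T] }  — shift
  I6: { [B → x b .] }  — reduce
  I7: { [S → x .] }  — reduce
  I8: { [B → . x Y y], [B → . x b], [B → . x], [S → Y / . T], [T → . B /] }  — shift
  I9: { [B → x Y y .] }  — reduce
  I10: { [S → Y / T .] }  — reduce
  I11: { [Y → S / . /] }  — shift
  I12: { [Y → S / / .] }  — reduce
  I13: { [T → B / .] }  — reduce

I3 contains reduce item [B → x .] and shift items [B → x . b], [S → . x] — shift-reduce conflict.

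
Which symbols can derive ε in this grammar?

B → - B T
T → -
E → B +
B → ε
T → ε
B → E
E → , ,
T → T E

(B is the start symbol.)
{ 'B', 'T' }

ε-productions: B → ε, T → ε
So B, T are immediately nullable.
No further non-terminal can be added: every production for the remaining non-terminals contains a terminal or a non-nullable non-terminal.
Nullable = { 'B', 'T' }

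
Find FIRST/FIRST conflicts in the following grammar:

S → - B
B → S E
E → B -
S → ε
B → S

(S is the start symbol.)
A FIRST/FIRST conflict occurs when two productions N → α and N → β for the same non-terminal have FIRST(α) ∩ FIRST(β) ≠ ∅ (with ε ∈ FIRST of a nullable right-hand side, so two nullable alternatives also conflict).

FIRST sets of the non-terminals at (or reachable through a nullable prefix from) the front of some alternative:
  FIRST(S) = { '-', ε }
  FIRST(E) = { '-' }

Productions for S:
  S → - B: FIRST = { '-' }
  S → ε: FIRST = { ε }
Productions for B:
  B → S E: FIRST = { '-' }
  B → S: FIRST = { '-', ε }
E has only one production, so no FIRST/FIRST conflict is possible there.

Conflict for B: B → S E and B → S
  Overlap: { '-' }

Answer: Yes. B → S E / B → S on { '-' }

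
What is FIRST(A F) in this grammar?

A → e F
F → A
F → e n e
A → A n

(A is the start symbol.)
{ 'e' }

FIRST sets of the non-terminals involved (from the grammar, by fixed-point iteration):
  FIRST(A) = { 'e' }

To compute FIRST(A F), process the symbols left to right:
Symbol A is a non-terminal. Add FIRST(A) \ {ε} = { 'e' }
A is not nullable (ε ∉ FIRST(A)), so stop here.
FIRST(A F) = { 'e' }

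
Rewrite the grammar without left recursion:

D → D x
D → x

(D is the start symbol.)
D → x D'
D' → x D'
D' → ε

D is directly left-recursive. The standard transformation for
  A → A α₁ | ... | A α_m | β₁ | ... | β_n
is
  A  → β₁ A' | ... | β_n A'
  A' → α₁ A' | ... | α_m A' | ε

D → x becomes D → x D'
D → D x becomes D' → x D'
Add D' → ε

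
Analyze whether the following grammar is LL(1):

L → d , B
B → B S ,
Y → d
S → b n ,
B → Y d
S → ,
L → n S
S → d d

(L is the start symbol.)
A grammar is LL(1) if for each non-terminal N with multiple productions, the predict sets of those productions are pairwise disjoint, where PREDICT(N → α) = (FIRST(α) \ {ε}) ∪ (FOLLOW(N) if α ⇒* ε).

Relevant sets:
  FIRST(B) = { 'd' }
  FIRST(Y) = { 'd' }

For L:
  PREDICT(L → d ',' B) = { 'd' }
  PREDICT(L → n S) = { 'n' }
For B:
  PREDICT(B → B S ',') = { 'd' }
  PREDICT(B → Y d) = { 'd' }
For S:
  PREDICT(S → b n ',') = { 'b' }
  PREDICT(S → ',') = { ',' }
  PREDICT(S → d d) = { 'd' }
Y has a single production, so nothing to check there.

Conflict found: Predict set conflict for B: { 'd' }
The grammar is NOT LL(1).

Answer: No. Predict set conflict for B: { 'd' }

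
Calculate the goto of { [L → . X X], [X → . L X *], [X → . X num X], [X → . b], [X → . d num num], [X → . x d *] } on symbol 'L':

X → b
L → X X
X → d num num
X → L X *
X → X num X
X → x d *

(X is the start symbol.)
GOTO(I, 'L') = CLOSURE({ [A → αX.β] : [A → α.Xβ] ∈ I, X = 'L' })

Items with dot before 'L', with the dot advanced:
  [X → . L X *] → [X → L . X *]
Closure of the advanced items:
  [X → L . X *] has the dot before X: add [X → . b], [X → . d num num], [X → . L X *], [X → . X num X], [X → . x d *]
  [X → . L X *] has the dot before L: add [L → . X X]

GOTO = { [L → . X X], [X → . L X *], [X → . X num X], [X → . b], [X → . d num num], [X → . x d *], [X → L . X *] }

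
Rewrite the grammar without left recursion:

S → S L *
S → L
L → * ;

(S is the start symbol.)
S → L S'
S' → L * S'
S' → ε
L → * ;

S is directly left-recursive. The standard transformation for
  A → A α₁ | ... | A α_m | β₁ | ... | β_n
is
  A  → β₁ A' | ... | β_n A'
  A' → α₁ A' | ... | α_m A' | ε

S → L becomes S → L S'
S → S L * becomes S' → L * S'
Add S' → ε

Productions for other non-terminals are unchanged:
  L → * ;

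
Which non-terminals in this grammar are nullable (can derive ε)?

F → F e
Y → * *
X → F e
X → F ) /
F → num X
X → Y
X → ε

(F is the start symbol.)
A non-terminal is nullable if it can derive ε (the empty string): either it has an ε-production, or it has a production whose right-hand side consists entirely of nullable non-terminals.

ε-productions: X → ε
So X is immediately nullable.
No further non-terminal can be added: every production for the remaining non-terminals contains a terminal or a non-nullable non-terminal.
Nullable = { 'X' }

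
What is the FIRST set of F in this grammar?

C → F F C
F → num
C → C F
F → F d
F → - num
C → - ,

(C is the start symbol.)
{ '-', 'num' }

To compute FIRST(F), examine every production with F on the left-hand side, reading each right-hand side left to right until a non-nullable symbol is reached.

From F → num:
  - num is a terminal: add 'num' and stop
From F → F d:
  - F is the symbol being defined: contributes nothing new
    F is not nullable, so stop
From F → - num:
  - '-' is a terminal: add '-' and stop

Collecting: FIRST(F) = { '-', 'num' }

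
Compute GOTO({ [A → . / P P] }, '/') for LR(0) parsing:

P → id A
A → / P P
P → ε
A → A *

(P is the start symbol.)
GOTO(I, '/') = CLOSURE({ [A → αX.β] : [A → α.Xβ] ∈ I, X = '/' })

Items with dot before '/', with the dot advanced:
  [A → . / P P] → [A → / . P P]
Closure of the advanced items:
  [A → / . P P] has the dot before P: add [P → . id A], [P → .]

GOTO = { [A → / . P P], [P → . id A], [P → .] }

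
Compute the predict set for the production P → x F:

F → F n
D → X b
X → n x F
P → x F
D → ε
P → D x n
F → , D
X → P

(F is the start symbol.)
{ 'x' }

PREDICT(P → x F) = (FIRST(RHS) \ {ε}) ∪ (FOLLOW(P) if ε ∈ FIRST(RHS), i.e. RHS ⇒* ε)
FIRST(x F) = { 'x' }
ε ∉ FIRST(x F), so FOLLOW(P) is not added.
PREDICT(P → x F) = { 'x' }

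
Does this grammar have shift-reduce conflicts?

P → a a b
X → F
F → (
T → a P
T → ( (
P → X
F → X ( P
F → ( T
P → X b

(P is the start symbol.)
Yes — I1: [F → ( .] vs [T → . ( (]; I4: [P → X .] vs [F → X . ( P]

A shift-reduce conflict occurs when an LR(0) state has both:
  - a complete (reduce) item [A → α .] (dot at the end), and
  - a shift item [B → β . c γ] (dot before a terminal).

Augment with P' → P and build the canonical LR(0) collection (I0 = CLOSURE({[P' → . P]}), then GOTO on every symbol after a dot until no new states appear). It has 16 states:
  I0: { [F → . ( T], [F → . (], [F → . X ( P], [P → . X b], [P → . X], [P → . a a b], [P' → . P], [X → . F] }  — shift
  I1: { [F → ( . T], [F → ( .], [T → . ( (], [T → . a P] }  — shift, reduce
  I2: { [X → F .] }  — reduce
  I3: { [P' → P .] }  — accept
  I4: { [F → X . ( P], [P → X . b], [P → X .] }  — shift, reduce
  I5: { [P → a . a b] }  — shift
  I6: { [P → a a . b] }  — shift
  I7: { [P → a a b .] }  — reduce
  I8: { [F → . ( T], [F → . (], [F → . X ( P], [F → X ( . P], [P → . X b], [P → . X], [P → . a a b], [X → . F] }  — shift
  I9: { [P → X b .] }  — reduce
  I10: { [F → X ( P .] }  — reduce
  I11: { [T → ( . (] }  — shift
  I12: { [F → ( T .] }  — reduce
  I13: { [F → . ( T], [F → . (], [F → . X ( P], [P → . X b], [P → . X], [P → . a a b], [T → a . P], [X → . F] }  — shift
  I14: { [T → a P .] }  — reduce
  I15: { [T → ( ( .] }  — reduce

I1 contains reduce item [F → ( .] and shift items [T → . ( (], [T → . a P] — shift-reduce conflict.
I4 contains reduce item [P → X .] and shift items [F → X . ( P], [P → X . b] — shift-reduce conflict.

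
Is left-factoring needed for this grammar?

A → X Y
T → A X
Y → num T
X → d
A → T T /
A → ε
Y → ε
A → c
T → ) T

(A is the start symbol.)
No, left-factoring is not needed

Left-factoring is needed when two productions for the same non-terminal
share a common prefix on the right-hand side.

Productions for A:
  A → X Y
  A → T T /
  A → ε
  A → c
Productions for T:
  T → A X
  T → ) T
Productions for Y:
  Y → num T
  Y → ε

No common prefixes found.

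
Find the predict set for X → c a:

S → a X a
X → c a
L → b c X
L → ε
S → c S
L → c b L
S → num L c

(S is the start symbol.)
{ 'c' }

PREDICT(X → c a) = (FIRST(RHS) \ {ε}) ∪ (FOLLOW(X) if ε ∈ FIRST(RHS), i.e. RHS ⇒* ε)
FIRST(c a) = { 'c' }
ε ∉ FIRST(c a), so FOLLOW(X) is not added.
PREDICT(X → c a) = { 'c' }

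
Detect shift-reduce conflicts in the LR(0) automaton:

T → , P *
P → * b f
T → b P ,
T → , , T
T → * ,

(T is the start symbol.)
Augment with T' → T and build the canonical LR(0) collection (I0 = CLOSURE({[T' → . T]}), then GOTO on every symbol after a dot until no new states appear). It has 15 states:
  I0: { [T → . * ,], [T → . , , T], [T → . , P *], [T → . b P ,], [T' → . T] }  — shift
  I1: { [T → * . ,] }  — shift
  I2: { [P → . * b f], [T → , . , T], [T → , . P *] }  — shift
  I3: { [T' → T .] }  — accept
  I4: { [P → . * b f], [T → b . P ,] }  — shift
  I5: { [P → * . b f] }  — shift
  I6: { [T → b P . ,] }  — shift
  I7: { [T → b P , .] }  — reduce
  I8: { [P → * b . f] }  — shift
  I9: { [P → * b f .] }  — reduce
  I10: { [T → , , . T], [T → . * ,], [T → . , , T], [T → . , P *], [T → . b P ,] }  — shift
  I11: { [T → , P . *] }  — shift
  I12: { [T → , P * .] }  — reduce
  I13: { [T → , , T .] }  — reduce
  I14: { [T → * , .] }  — reduce

No state contains both a complete item and a shift item.

Answer: No shift-reduce conflicts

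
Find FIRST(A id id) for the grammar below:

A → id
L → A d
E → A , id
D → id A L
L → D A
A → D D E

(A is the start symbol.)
FIRST sets of the non-terminals involved (from the grammar, by fixed-point iteration):
  FIRST(A) = { 'id' }

To compute FIRST(A id id), process the symbols left to right:
Symbol A is a non-terminal. Add FIRST(A) \ {ε} = { 'id' }
A is not nullable (ε ∉ FIRST(A)), so stop here.
FIRST(A id id) = { 'id' }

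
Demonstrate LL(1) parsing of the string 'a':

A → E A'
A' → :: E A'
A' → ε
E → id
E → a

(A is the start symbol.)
LL(1) parsing maintains a stack (initially the start symbol over $) and the input. At each step: if the stack top is a terminal, match it against the current input token; if it is a non-terminal N, replace it with the RHS of M[N, lookahead] (the unique production whose predict set contains the lookahead).

Stack is shown with the top on the left.

Stack   Input  Action
---------------------
A $     a $    output A → E A'
E A' $  a $    output E → a
a A' $  a $    match 'a'
A' $    $      output A' → ε
$       $      accept

The string is accepted.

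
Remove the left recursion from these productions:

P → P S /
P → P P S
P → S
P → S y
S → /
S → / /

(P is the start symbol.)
P is directly left-recursive. The standard transformation for
  A → A α₁ | ... | A α_m | β₁ | ... | β_n
is
  A  → β₁ A' | ... | β_n A'
  A' → α₁ A' | ... | α_m A' | ε

P → S becomes P → S P'
P → S y becomes P → S y P'
P → P S / becomes P' → S / P'
P → P P S becomes P' → P S P'
Add P' → ε

Productions for other non-terminals are unchanged:
  S → /
  S → / /

Resulting grammar:
P → S P'
P → S y P'
P' → S / P'
P' → P S P'
P' → ε
S → /
S → / /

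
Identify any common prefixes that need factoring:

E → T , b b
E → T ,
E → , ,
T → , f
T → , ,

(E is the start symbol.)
Left-factoring is needed when two productions for the same non-terminal
share a common prefix on the right-hand side.

Productions for E:
  E → T , b b
  E → T ,
  E → , ,
Productions for T:
  T → , f
  T → , ,

Found common prefix 'T ,' in productions for E
Found common prefix ',' in productions for T

Answer: Yes, E has productions with common prefix 'T ,'; T has productions with common prefix ','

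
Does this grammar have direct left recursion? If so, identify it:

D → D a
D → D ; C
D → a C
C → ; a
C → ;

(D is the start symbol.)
Yes, D is left-recursive

Direct left recursion occurs when N → N α for some non-terminal N (the right-hand side begins with the left-hand side itself).

D → D a: LEFT RECURSIVE (starts with D)
D → D ; C: LEFT RECURSIVE (starts with D)
D → a C: starts with a
C → ; a: starts with ';'
C → ;: starts with ';'

The grammar has direct left recursion on: D.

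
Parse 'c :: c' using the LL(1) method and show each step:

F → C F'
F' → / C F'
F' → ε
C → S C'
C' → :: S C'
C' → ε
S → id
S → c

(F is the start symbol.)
LL(1) parsing maintains a stack (initially the start symbol over $) and the input. At each step: if the stack top is a terminal, match it against the current input token; if it is a non-terminal N, replace it with the RHS of M[N, lookahead] (the unique production whose predict set contains the lookahead).

Stack is shown with the top on the left.

Stack         Input     Action
------------------------------
F $           c :: c $  output F → C F'
C F' $        c :: c $  output C → S C'
S C' F' $     c :: c $  output S → c
c C' F' $     c :: c $  match 'c'
C' F' $       :: c $    output C' → :: S C'
:: S C' F' $  :: c $    match '::'
S C' F' $     c $       output S → c
c C' F' $     c $       match 'c'
C' F' $       $         output C' → ε
F' $          $         output F' → ε
$             $         accept

The string is accepted.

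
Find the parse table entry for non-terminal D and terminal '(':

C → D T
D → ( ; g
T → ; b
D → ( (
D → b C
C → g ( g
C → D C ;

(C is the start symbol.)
D → ( ; g, D → ( (

To find M[D, '('], we find productions for D where '(' is in the predict set (PREDICT(N → α) = (FIRST(α) \ {ε}) ∪ (FOLLOW(N) if α ⇒* ε)).

D → ( ; g: PREDICT = { '(' }
  '(' is in predict set, so this production goes in M[D, '(']
D → ( (: PREDICT = { '(' }
  '(' is in predict set, so this production goes in M[D, '(']
D → b C: PREDICT = { 'b' }

M[D, '('] = D → ( ; g, D → ( (  (a multiply-defined cell — the grammar is not LL(1))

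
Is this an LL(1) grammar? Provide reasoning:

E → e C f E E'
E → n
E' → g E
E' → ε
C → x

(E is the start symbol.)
A grammar is LL(1) if for each non-terminal N with multiple productions, the predict sets of those productions are pairwise disjoint, where PREDICT(N → α) = (FIRST(α) \ {ε}) ∪ (FOLLOW(N) if α ⇒* ε).

Relevant sets:
  FOLLOW(E') = { $, 'g' }

For E:
  PREDICT(E → e C f E E') = { 'e' }
  PREDICT(E → n) = { 'n' }
For E':
  PREDICT(E' → g E) = { 'g' }
  PREDICT(E' → ε) = { $, 'g' }
C has a single production, so nothing to check there.

Conflict found: Predict set conflict for E': { 'g' }
The grammar is NOT LL(1).

Answer: No. Predict set conflict for E': { 'g' }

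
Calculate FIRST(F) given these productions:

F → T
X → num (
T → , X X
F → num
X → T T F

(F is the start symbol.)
To compute FIRST(F), examine every production with F on the left-hand side, reading each right-hand side left to right until a non-nullable symbol is reached.

FIRST sets of the other non-terminals involved (by the same procedure, iterated to a fixed point):
  FIRST(T) = { ',' }

From F → T:
  - T is a non-terminal: add FIRST(T) \ {ε} = { ',' }
    T is not nullable, so stop
From F → num:
  - num is a terminal: add 'num' and stop

Collecting: FIRST(F) = { ',', 'num' }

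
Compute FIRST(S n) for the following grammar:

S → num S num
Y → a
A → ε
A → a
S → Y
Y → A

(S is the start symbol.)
{ 'a', 'n', 'num' }

FIRST sets of the non-terminals involved (from the grammar, by fixed-point iteration):
  FIRST(S) = { 'a', 'num', ε }

To compute FIRST(S n), process the symbols left to right:
Symbol S is a non-terminal. Add FIRST(S) \ {ε} = { 'a', 'num' }
S is nullable (ε ∈ FIRST(S)), continue to the next symbol.
Symbol n is a terminal. Add 'n' and stop.
FIRST(S n) = { 'a', 'n', 'num' }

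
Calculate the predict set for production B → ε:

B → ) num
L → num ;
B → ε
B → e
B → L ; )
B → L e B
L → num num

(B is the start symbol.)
{ $ }

PREDICT(B → ε) = (FIRST(RHS) \ {ε}) ∪ (FOLLOW(B) if ε ∈ FIRST(RHS), i.e. RHS ⇒* ε)
The right-hand side is ε (FIRST(ε) = { ε }), so the predict set is FOLLOW(B) = { $ }
PREDICT(B → ε) = { $ }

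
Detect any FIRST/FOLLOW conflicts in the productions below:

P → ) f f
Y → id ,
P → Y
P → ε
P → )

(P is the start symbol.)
No FIRST/FOLLOW conflicts.

Nullable non-terminals: P.
FIRST sets used below: FIRST(Y) = { 'id' }

P: nullable alternative(s) P → ε; FOLLOW(P) = { $ }
  P → ) f f: FIRST \ {ε} = { ')' } — disjoint from FOLLOW(P)
  P → Y: FIRST \ {ε} = { 'id' } — disjoint from FOLLOW(P)
  P → ε: FIRST \ {ε} = { } — this is the only nullable alternative, skip
  P → ): FIRST \ {ε} = { ')' } — disjoint from FOLLOW(P)

Y has no nullable alternative, so no FIRST/FOLLOW check is needed there.

No FIRST/FOLLOW conflicts found.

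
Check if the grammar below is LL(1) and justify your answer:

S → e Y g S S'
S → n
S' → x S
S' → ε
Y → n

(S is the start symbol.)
No. Predict set conflict for S': { 'x' }

Relevant sets:
  FOLLOW(S') = { $, 'x' }

For S:
  PREDICT(S → e Y g S S') = { 'e' }
  PREDICT(S → n) = { 'n' }
For S':
  PREDICT(S' → x S) = { 'x' }
  PREDICT(S' → ε) = { $, 'x' }
Y has a single production, so nothing to check there.

Conflict found: Predict set conflict for S': { 'x' }
The grammar is NOT LL(1).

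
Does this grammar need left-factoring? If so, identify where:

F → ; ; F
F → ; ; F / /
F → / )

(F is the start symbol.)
Yes, F has productions with common prefix '; ; F'

Left-factoring is needed when two productions for the same non-terminal
share a common prefix on the right-hand side.

Productions for F:
  F → ; ; F
  F → ; ; F / /
  F → / )

Found common prefix '; ; F' in productions for F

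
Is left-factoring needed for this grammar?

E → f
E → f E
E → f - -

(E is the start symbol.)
Yes, E has productions with common prefix 'f'

Left-factoring is needed when two productions for the same non-terminal
share a common prefix on the right-hand side.

Productions for E:
  E → f
  E → f E
  E → f - -

Found common prefix 'f' in productions for E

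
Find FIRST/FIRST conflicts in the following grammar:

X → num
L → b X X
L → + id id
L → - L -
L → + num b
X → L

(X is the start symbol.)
FIRST sets of the non-terminals at (or reachable through a nullable prefix from) the front of some alternative:
  FIRST(L) = { '+', '-', 'b' }

Productions for X:
  X → num: FIRST = { 'num' }
  X → L: FIRST = { '+', '-', 'b' }
Productions for L:
  L → b X X: FIRST = { 'b' }
  L → + id id: FIRST = { '+' }
  L → - L -: FIRST = { '-' }
  L → + num b: FIRST = { '+' }

Conflict for L: L → + id id and L → + num b
  Overlap: { '+' }

Answer: Yes. L → '+' id id / L → '+' num b on { '+' }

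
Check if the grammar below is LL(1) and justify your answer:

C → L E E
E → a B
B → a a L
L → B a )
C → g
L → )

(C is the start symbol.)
Yes, the grammar is LL(1).

A grammar is LL(1) if for each non-terminal N with multiple productions, the predict sets of those productions are pairwise disjoint, where PREDICT(N → α) = (FIRST(α) \ {ε}) ∪ (FOLLOW(N) if α ⇒* ε).

Relevant sets:
  FIRST(L) = { ')', 'a' }
  FIRST(B) = { 'a' }

For C:
  PREDICT(C → L E E) = { ')', 'a' }
  PREDICT(C → g) = { 'g' }
For L:
  PREDICT(L → B a ')') = { 'a' }
  PREDICT(L → ')') = { ')' }
E, B have a single production, so nothing to check there.

All predict sets are disjoint. The grammar IS LL(1).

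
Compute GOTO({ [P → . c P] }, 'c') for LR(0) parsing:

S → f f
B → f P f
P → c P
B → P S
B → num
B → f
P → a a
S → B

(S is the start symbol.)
{ [P → . a a], [P → . c P], [P → c . P] }

GOTO(I, 'c') = CLOSURE({ [A → αX.β] : [A → α.Xβ] ∈ I, X = 'c' })

Items with dot before 'c', with the dot advanced:
  [P → . c P] → [P → c . P]
Closure of the advanced items:
  [P → c . P] has the dot before P: add [P → . c P], [P → . a a]

GOTO = { [P → . a a], [P → . c P], [P → c . P] }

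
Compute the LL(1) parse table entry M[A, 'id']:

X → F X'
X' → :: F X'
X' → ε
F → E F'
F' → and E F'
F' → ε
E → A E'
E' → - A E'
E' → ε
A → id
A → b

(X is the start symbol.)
To find M[A, 'id'], we find productions for A where 'id' is in the predict set (PREDICT(N → α) = (FIRST(α) \ {ε}) ∪ (FOLLOW(N) if α ⇒* ε)).

A → id: PREDICT = { 'id' }
  'id' is in predict set, so this production goes in M[A, 'id']
A → b: PREDICT = { 'b' }

M[A, 'id'] = A → id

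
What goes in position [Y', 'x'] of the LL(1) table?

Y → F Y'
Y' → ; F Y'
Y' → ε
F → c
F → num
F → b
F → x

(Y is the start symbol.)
To find M[Y', 'x'], we find productions for Y' where 'x' is in the predict set (PREDICT(N → α) = (FIRST(α) \ {ε}) ∪ (FOLLOW(N) if α ⇒* ε)).

Relevant sets:
  FOLLOW(Y') = { $ }

Y' → ; F Y': PREDICT = { ';' }
Y' → ε: PREDICT = { $ }

M[Y', 'x'] is empty (no production applies)

Answer: Empty (error entry)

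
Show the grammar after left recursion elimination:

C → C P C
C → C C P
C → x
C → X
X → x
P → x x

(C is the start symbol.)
C → x C'
C → X C'
C' → P C C'
C' → C P C'
C' → ε
X → x
P → x x

C is directly left-recursive. The standard transformation for
  A → A α₁ | ... | A α_m | β₁ | ... | β_n
is
  A  → β₁ A' | ... | β_n A'
  A' → α₁ A' | ... | α_m A' | ε

C → x becomes C → x C'
C → X becomes C → X C'
C → C P C becomes C' → P C C'
C → C C P becomes C' → C P C'
Add C' → ε

Productions for other non-terminals are unchanged:
  X → x
  P → x x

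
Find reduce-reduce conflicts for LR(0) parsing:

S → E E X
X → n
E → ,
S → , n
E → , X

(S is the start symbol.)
A reduce-reduce conflict occurs when an LR(0) state has two complete items [A → α .] and [B → β .] — both call for a reduction, and with no lookahead the parser cannot choose between them.

Augment with S' → S and build the canonical LR(0) collection (I0 = CLOSURE({[S' → . S]}), then GOTO on every symbol after a dot until no new states appear). It has 10 states:
  I0: { [E → . , X], [E → . ,], [S → . , n], [S → . E E X], [S' → . S] }  — shift
  I1: { [E → , . X], [E → , .], [S → , . n], [X → . n] }  — shift, reduce
  I2: { [E → . , X], [E → . ,], [S → E . E X] }  — shift
  I3: { [S' → S .] }  — accept
  I4: { [E → , . X], [E → , .], [X → . n] }  — shift, reduce
  I5: { [S → E E . X], [X → . n] }  — shift
  I6: { [S → E E X .] }  — reduce
  I7: { [X → n .] }  — reduce
  I8: { [E → , X .] }  — reduce
  I9: { [S → , n .], [X → n .] }  — 2 reduces

I9 contains complete items [S → , n .], [X → n .] — reduce-reduce conflict.

Answer: Yes — I9: [S → , n .] vs [X → n .]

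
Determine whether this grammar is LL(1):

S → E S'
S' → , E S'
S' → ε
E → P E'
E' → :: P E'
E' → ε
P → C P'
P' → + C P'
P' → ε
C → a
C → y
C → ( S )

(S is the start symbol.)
A grammar is LL(1) if for each non-terminal N with multiple productions, the predict sets of those productions are pairwise disjoint, where PREDICT(N → α) = (FIRST(α) \ {ε}) ∪ (FOLLOW(N) if α ⇒* ε).

Relevant sets:
  FOLLOW(S') = { $, ')' }
  FOLLOW(E') = { $, ')', ',' }
  FOLLOW(P') = { $, ')', ',', '::' }

For S':
  PREDICT(S' → ',' E S') = { ',' }
  PREDICT(S' → ε) = { $, ')' }
For E':
  PREDICT(E' → :: P E') = { '::' }
  PREDICT(E' → ε) = { $, ')', ',' }
For P':
  PREDICT(P' → '+' C P') = { '+' }
  PREDICT(P' → ε) = { $, ')', ',', '::' }
For C:
  PREDICT(C → a) = { 'a' }
  PREDICT(C → y) = { 'y' }
  PREDICT(C → '(' S ')') = { '(' }
S, E, P have a single production, so nothing to check there.

All predict sets are disjoint. The grammar IS LL(1).

Answer: Yes, the grammar is LL(1).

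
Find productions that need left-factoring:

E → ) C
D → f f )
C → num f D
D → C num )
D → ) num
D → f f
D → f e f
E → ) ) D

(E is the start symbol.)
Yes, E has productions with common prefix ')'; D has productions with common prefix 'f'

Left-factoring is needed when two productions for the same non-terminal
share a common prefix on the right-hand side.

Productions for E:
  E → ) C
  E → ) ) D
Productions for D:
  D → f f )
  D → C num )
  D → ) num
  D → f f
  D → f e f

Found common prefix ')' in productions for E
Found common prefix 'f' in productions for D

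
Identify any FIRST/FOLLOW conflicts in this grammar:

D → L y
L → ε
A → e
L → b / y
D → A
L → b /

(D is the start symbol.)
Nullable non-terminals: L.

L: nullable alternative(s) L → ε; FOLLOW(L) = { 'y' }
  L → ε: FIRST \ {ε} = { } — this is the only nullable alternative, skip
  L → b / y: FIRST \ {ε} = { 'b' } — disjoint from FOLLOW(L)
  L → b /: FIRST \ {ε} = { 'b' } — disjoint from FOLLOW(L)

A, D have no nullable alternative, so no FIRST/FOLLOW check is needed there.

No FIRST/FOLLOW conflicts found.

Answer: No FIRST/FOLLOW conflicts.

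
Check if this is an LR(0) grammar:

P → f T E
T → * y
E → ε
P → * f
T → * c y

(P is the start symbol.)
Yes, the grammar is LR(0)

Augment with P' → P and build the canonical LR(0) collection (I0 = CLOSURE({[P' → . P]}), then GOTO on every symbol after a dot until no new states appear). It has 11 states:
  I0: { [P → . * f], [P → . f T E], [P' → . P] }  — shift
  I1: { [P → * . f] }  — shift
  I2: { [P' → P .] }  — accept
  I3: { [P → f . T E], [T → . * c y], [T → . * y] }  — shift
  I4: { [T → * . c y], [T → * . y] }  — shift
  I5: { [E → .], [P → f T . E] }  — reduce
  I6: { [P → f T E .] }  — reduce
  I7: { [T → * c . y] }  — shift
  I8: { [T → * y .] }  — reduce
  I9: { [T → * c y .] }  — reduce
  I10: { [P → * f .] }  — reduce

Every state is either a pure shift/goto state or contains exactly one complete item and nothing to shift — no conflicts. The grammar is LR(0).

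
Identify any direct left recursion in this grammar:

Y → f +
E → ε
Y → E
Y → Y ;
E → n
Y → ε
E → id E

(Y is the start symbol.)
Direct left recursion occurs when N → N α for some non-terminal N (the right-hand side begins with the left-hand side itself).

Y → f +: starts with f
E → ε: starts with ε
Y → E: starts with E
Y → Y ;: LEFT RECURSIVE (starts with Y)
E → n: starts with n
Y → ε: starts with ε
E → id E: starts with id

The grammar has direct left recursion on: Y.

Answer: Yes, Y is left-recursive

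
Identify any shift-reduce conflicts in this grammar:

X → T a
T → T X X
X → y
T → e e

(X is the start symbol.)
A shift-reduce conflict occurs when an LR(0) state has both:
  - a complete (reduce) item [A → α .] (dot at the end), and
  - a shift item [B → β . c γ] (dot before a terminal).

Augment with X' → X and build the canonical LR(0) collection (I0 = CLOSURE({[X' → . X]}), then GOTO on every symbol after a dot until no new states appear). It has 9 states:
  I0: { [T → . T X X], [T → . e e], [X → . T a], [X → . y], [X' → . X] }  — shift
  I1: { [T → . T X X], [T → . e e], [T → T . X X], [X → . T a], [X → . y], [X → T . a] }  — shift
  I2: { [X' → X .] }  — accept
  I3: { [T → e . e] }  — shift
  I4: { [X → y .] }  — reduce
  I5: { [T → e e .] }  — reduce
  I6: { [T → . T X X], [T → . e e], [T → T X . X], [X → . T a], [X → . y] }  — shift
  I7: { [X → T a .] }  — reduce
  I8: { [T → T X X .] }  — reduce

No state contains both a complete item and a shift item.

Answer: No shift-reduce conflicts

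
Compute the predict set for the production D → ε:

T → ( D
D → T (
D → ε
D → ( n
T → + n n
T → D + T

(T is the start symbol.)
{ $, '(', '+' }

PREDICT(D → ε) = (FIRST(RHS) \ {ε}) ∪ (FOLLOW(D) if ε ∈ FIRST(RHS), i.e. RHS ⇒* ε)
The right-hand side is ε (FIRST(ε) = { ε }), so the predict set is FOLLOW(D) = { $, '(', '+' }
PREDICT(D → ε) = { $, '(', '+' }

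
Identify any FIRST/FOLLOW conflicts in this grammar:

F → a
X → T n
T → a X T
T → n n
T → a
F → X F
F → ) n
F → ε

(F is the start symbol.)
A FIRST/FOLLOW conflict occurs when a non-terminal N has a nullable alternative N → β (β ⇒* ε) and another alternative N → α with FIRST(α) ∩ FOLLOW(N) ≠ ∅: on such a lookahead the parser cannot decide between expanding α and letting N vanish via β.

Nullable non-terminals: F.
FIRST sets used below: FIRST(X) = { 'a', 'n' }

F: nullable alternative(s) F → ε; FOLLOW(F) = { $ }
  F → a: FIRST \ {ε} = { 'a' } — disjoint from FOLLOW(F)
  F → X F: FIRST \ {ε} = { 'a', 'n' } — disjoint from FOLLOW(F)
  F → ) n: FIRST \ {ε} = { ')' } — disjoint from FOLLOW(F)
  F → ε: FIRST \ {ε} = { } — this is the only nullable alternative, skip

T, X have no nullable alternative, so no FIRST/FOLLOW check is needed there.

No FIRST/FOLLOW conflicts found.

Answer: No FIRST/FOLLOW conflicts.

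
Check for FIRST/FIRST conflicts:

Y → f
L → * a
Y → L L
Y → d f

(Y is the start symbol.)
FIRST sets of the non-terminals at (or reachable through a nullable prefix from) the front of some alternative:
  FIRST(L) = { '*' }

Productions for Y:
  Y → f: FIRST = { 'f' }
  Y → L L: FIRST = { '*' }
  Y → d f: FIRST = { 'd' }
L has only one production, so no FIRST/FIRST conflict is possible there.

All alternatives of each non-terminal have pairwise disjoint FIRST sets.

Answer: No FIRST/FIRST conflicts.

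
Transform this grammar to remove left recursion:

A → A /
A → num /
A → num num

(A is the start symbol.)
A is directly left-recursive. The standard transformation for
  A → A α₁ | ... | A α_m | β₁ | ... | β_n
is
  A  → β₁ A' | ... | β_n A'
  A' → α₁ A' | ... | α_m A' | ε

A → num / becomes A → num / A'
A → num num becomes A → num num A'
A → A / becomes A' → / A'
Add A' → ε

Resulting grammar:
A → num / A'
A → num num A'
A' → / A'
A' → ε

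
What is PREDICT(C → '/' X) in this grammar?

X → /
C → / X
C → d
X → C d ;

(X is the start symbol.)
{ '/' }

PREDICT(C → '/' X) = (FIRST(RHS) \ {ε}) ∪ (FOLLOW(C) if ε ∈ FIRST(RHS), i.e. RHS ⇒* ε)
FIRST('/' X) = { '/' }
ε ∉ FIRST('/' X), so FOLLOW(C) is not added.
PREDICT(C → '/' X) = { '/' }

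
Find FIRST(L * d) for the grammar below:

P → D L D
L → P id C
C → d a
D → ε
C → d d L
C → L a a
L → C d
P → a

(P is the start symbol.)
{ 'a', 'd' }

FIRST sets of the non-terminals involved (from the grammar, by fixed-point iteration):
  FIRST(L) = { 'a', 'd' }

To compute FIRST(L * d), process the symbols left to right:
Symbol L is a non-terminal. Add FIRST(L) \ {ε} = { 'a', 'd' }
L is not nullable (ε ∉ FIRST(L)), so stop here.
FIRST(L * d) = { 'a', 'd' }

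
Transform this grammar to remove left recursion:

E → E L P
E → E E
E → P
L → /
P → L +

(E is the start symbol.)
E is directly left-recursive. The standard transformation for
  A → A α₁ | ... | A α_m | β₁ | ... | β_n
is
  A  → β₁ A' | ... | β_n A'
  A' → α₁ A' | ... | α_m A' | ε

E → P becomes E → P E'
E → E L P becomes E' → L P E'
E → E E becomes E' → E E'
Add E' → ε

Productions for other non-terminals are unchanged:
  L → /
  P → L +

Resulting grammar:
E → P E'
E' → L P E'
E' → E E'
E' → ε
L → /
P → L +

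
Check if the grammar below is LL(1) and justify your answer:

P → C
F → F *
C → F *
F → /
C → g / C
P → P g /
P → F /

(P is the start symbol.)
No. Predict set conflict for P: { '/', 'g' }

Relevant sets:
  FIRST(C) = { '/', 'g' }
  FIRST(P) = { '/', 'g' }
  FIRST(F) = { '/' }

For P:
  PREDICT(P → C) = { '/', 'g' }
  PREDICT(P → P g '/') = { '/', 'g' }
  PREDICT(P → F '/') = { '/' }
For F:
  PREDICT(F → F '*') = { '/' }
  PREDICT(F → '/') = { '/' }
For C:
  PREDICT(C → F '*') = { '/' }
  PREDICT(C → g '/' C) = { 'g' }

Conflict found: Predict set conflict for P: { '/', 'g' }
The grammar is NOT LL(1).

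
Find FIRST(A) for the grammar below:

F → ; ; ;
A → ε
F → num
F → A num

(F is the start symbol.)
{ ε }

To compute FIRST(A), examine every production with A on the left-hand side, reading each right-hand side left to right until a non-nullable symbol is reached.

From A → ε:
  - ε-production, so ε ∈ FIRST(A)

Collecting: FIRST(A) = { ε }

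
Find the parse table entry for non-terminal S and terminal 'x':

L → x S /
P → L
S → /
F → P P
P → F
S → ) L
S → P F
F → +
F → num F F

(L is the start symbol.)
S → P F

To find M[S, 'x'], we find productions for S where 'x' is in the predict set (PREDICT(N → α) = (FIRST(α) \ {ε}) ∪ (FOLLOW(N) if α ⇒* ε)).

Relevant sets:
  FIRST(P) = { '+', 'num', 'x' }

S → /: PREDICT = { '/' }
S → ) L: PREDICT = { ')' }
S → P F: PREDICT = { '+', 'num', 'x' }
  'x' is in predict set, so this production goes in M[S, 'x']

M[S, 'x'] = S → P F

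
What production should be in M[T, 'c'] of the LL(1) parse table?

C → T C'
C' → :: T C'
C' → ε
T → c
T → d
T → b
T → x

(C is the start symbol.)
T → c

To find M[T, 'c'], we find productions for T where 'c' is in the predict set (PREDICT(N → α) = (FIRST(α) \ {ε}) ∪ (FOLLOW(N) if α ⇒* ε)).

T → c: PREDICT = { 'c' }
  'c' is in predict set, so this production goes in M[T, 'c']
T → d: PREDICT = { 'd' }
T → b: PREDICT = { 'b' }
T → x: PREDICT = { 'x' }

M[T, 'c'] = T → c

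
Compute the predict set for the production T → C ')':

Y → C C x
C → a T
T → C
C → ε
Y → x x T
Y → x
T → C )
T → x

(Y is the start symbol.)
{ ')', 'a' }

PREDICT(T → C ')') = (FIRST(RHS) \ {ε}) ∪ (FOLLOW(T) if ε ∈ FIRST(RHS), i.e. RHS ⇒* ε)
FIRST(C) = { 'a', ε }
FIRST(C ')') = { ')', 'a' }
ε ∉ FIRST(C ')'), so FOLLOW(T) is not added.
PREDICT(T → C ')') = { ')', 'a' }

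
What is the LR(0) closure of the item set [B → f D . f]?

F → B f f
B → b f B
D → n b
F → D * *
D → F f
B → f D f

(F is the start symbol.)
Start with: [B → f D . f]
The dot precedes the terminal f, so nothing is added.

CLOSURE = { [B → f D . f] }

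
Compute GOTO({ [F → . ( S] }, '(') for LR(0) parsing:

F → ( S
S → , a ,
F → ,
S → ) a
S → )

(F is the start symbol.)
{ [F → ( . S], [S → . ) a], [S → . )], [S → . , a ,] }

GOTO(I, '(') = CLOSURE({ [A → αX.β] : [A → α.Xβ] ∈ I, X = '(' })

Items with dot before '(', with the dot advanced:
  [F → . ( S] → [F → ( . S]
Closure of the advanced items:
  [F → ( . S] has the dot before S: add [S → . , a ,], [S → . ) a], [S → . )]

GOTO = { [F → ( . S], [S → . ) a], [S → . )], [S → . , a ,] }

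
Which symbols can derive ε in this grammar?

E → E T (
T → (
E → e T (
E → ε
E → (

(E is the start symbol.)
{ 'E' }

ε-productions: E → ε
So E is immediately nullable.
No further non-terminal can be added: every production for the remaining non-terminals contains a terminal or a non-nullable non-terminal.
Nullable = { 'E' }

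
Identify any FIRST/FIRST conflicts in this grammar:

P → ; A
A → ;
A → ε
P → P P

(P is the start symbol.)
FIRST sets of the non-terminals at (or reachable through a nullable prefix from) the front of some alternative:
  FIRST(P) = { ';' }

Productions for P:
  P → ; A: FIRST = { ';' }
  P → P P: FIRST = { ';' }
Productions for A:
  A → ;: FIRST = { ';' }
  A → ε: FIRST = { ε }

Conflict for P: P → ; A and P → P P
  Overlap: { ';' }

Answer: Yes. P → ';' A / P → P P on { ';' }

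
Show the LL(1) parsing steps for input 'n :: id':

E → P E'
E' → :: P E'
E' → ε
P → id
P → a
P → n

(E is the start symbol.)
LL(1) parsing maintains a stack (initially the start symbol over $) and the input. At each step: if the stack top is a terminal, match it against the current input token; if it is a non-terminal N, replace it with the RHS of M[N, lookahead] (the unique production whose predict set contains the lookahead).

Stack is shown with the top on the left.

Stack      Input      Action
----------------------------
E $        n :: id $  output E → P E'
P E' $     n :: id $  output P → n
n E' $     n :: id $  match 'n'
E' $       :: id $    output E' → :: P E'
:: P E' $  :: id $    match '::'
P E' $     id $       output P → id
id E' $    id $       match 'id'
E' $       $          output E' → ε
$          $          accept

The string is accepted.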